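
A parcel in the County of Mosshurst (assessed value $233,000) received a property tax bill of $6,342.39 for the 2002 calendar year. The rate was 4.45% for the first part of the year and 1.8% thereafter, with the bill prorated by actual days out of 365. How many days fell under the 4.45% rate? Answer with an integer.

Let d = days at the first rate; then 365 − d days at the second rate.
$233,000 × [4.45%·d + 1.8%·(365−d)] / 365 = $6,342.39
Solving gives d = 127, so the new rate took effect on 8 May 2002.

127 days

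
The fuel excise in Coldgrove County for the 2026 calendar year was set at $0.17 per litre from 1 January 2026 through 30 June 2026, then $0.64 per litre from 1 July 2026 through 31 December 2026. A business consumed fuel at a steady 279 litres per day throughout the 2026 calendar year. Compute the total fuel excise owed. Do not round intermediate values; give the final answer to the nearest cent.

1 January – 30 June 2026: 181 days × 279 litres/day = 50,499 litres at $0.17/litre → $8,584.83
1 July – 31 December 2026: 184 days × 279 litres/day = 51,336 litres at $0.64/litre → $32,855.04

$41,439.87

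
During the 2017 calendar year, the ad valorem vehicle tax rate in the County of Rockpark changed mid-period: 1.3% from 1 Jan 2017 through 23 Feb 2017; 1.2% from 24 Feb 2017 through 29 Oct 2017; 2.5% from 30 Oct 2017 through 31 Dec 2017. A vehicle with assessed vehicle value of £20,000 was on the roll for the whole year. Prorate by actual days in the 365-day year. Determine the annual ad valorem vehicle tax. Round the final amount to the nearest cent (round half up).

£287.84

1 Jan – 23 Feb 2017: 54 days at 1.3% → £20,000 × 1.3% × 54/365 = £38.4658
24 Feb – 29 Oct 2017: 248 days at 1.2% → £20,000 × 1.2% × 248/365 = £163.0685
30 Oct – 31 Dec 2017: 63 days at 2.5% → £20,000 × 2.5% × 63/365 = £86.3014
Total = £287.8356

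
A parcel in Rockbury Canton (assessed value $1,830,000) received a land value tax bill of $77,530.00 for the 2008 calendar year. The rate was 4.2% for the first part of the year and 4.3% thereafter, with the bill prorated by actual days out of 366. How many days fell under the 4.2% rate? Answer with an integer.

Let d = days at the first rate; then 366 − d days at the second rate.
$1,830,000 × [4.2%·d + 4.3%·(366−d)] / 366 = $77,530.00
Solving gives d = 232, so the new rate took effect on August 20, 2008.

232 days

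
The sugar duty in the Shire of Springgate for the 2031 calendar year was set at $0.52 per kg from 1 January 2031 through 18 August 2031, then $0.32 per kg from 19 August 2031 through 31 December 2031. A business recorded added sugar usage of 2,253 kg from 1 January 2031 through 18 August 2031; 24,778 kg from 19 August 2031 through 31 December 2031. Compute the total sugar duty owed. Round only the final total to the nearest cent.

$9,100.52

1 January – 18 August 2031: 2,253 kg at $0.52/kg → $1,171.56
19 August – 31 December 2031: 24,778 kg at $0.32/kg → $7,928.96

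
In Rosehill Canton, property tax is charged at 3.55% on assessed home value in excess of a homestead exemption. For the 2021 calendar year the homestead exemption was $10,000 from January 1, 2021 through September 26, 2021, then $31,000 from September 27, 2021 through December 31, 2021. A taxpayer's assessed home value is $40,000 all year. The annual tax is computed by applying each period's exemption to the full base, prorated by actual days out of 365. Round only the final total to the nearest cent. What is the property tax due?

January 1 – September 26, 2021: 269 days, exemption $10,000 → ($40,000 − $10,000) × 3.55% × 269/365 = $784.8904
September 27 – December 31, 2021: 96 days, exemption $31,000 → ($40,000 − $31,000) × 3.55% × 96/365 = $84.0329
Total = $868.9233

$868.92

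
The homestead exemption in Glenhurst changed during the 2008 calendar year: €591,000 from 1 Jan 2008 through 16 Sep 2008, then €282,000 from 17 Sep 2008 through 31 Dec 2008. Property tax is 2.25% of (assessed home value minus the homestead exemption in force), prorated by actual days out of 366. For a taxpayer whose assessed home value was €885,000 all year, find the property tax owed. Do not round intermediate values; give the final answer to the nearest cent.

1 Jan – 16 Sep 2008: 260 days, exemption €591,000 → (€885,000 − €591,000) × 2.25% × 260/366 = €4,699.1803
17 Sep – 31 Dec 2008: 106 days, exemption €282,000 → (€885,000 − €282,000) × 2.25% × 106/366 = €3,929.3852
Total = €8,628.5656

€8,628.57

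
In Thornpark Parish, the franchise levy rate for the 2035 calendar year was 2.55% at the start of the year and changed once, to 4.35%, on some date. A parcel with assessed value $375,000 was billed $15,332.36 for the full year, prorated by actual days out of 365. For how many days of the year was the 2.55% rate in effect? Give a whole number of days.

Let d = days at the first rate; then 365 − d days at the second rate.
$375,000 × [2.55%·d + 4.35%·(365−d)] / 365 = $15,332.36
Solving gives d = 53, so the new rate took effect on 23 Feb 2035.

53 days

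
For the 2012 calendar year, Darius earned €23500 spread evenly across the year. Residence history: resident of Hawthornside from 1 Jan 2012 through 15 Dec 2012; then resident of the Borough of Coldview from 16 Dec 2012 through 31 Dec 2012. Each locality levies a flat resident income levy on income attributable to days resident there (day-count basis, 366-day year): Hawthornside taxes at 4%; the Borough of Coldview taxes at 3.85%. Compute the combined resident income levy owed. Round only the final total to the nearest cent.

Hawthornside, 1 Jan – 15 Dec 2012: 350 days → €23500 × 4% × 350/366 = €898.9071
The Borough of Coldview, 16 Dec – 31 Dec 2012: 16 days → €23500 × 3.85% × 16/366 = €39.5519
Total = €938.4590

€938.46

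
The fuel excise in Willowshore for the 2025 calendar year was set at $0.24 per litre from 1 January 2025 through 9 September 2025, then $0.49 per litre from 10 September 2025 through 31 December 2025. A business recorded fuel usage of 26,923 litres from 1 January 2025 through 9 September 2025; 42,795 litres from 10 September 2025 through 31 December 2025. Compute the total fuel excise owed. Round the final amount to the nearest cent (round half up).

$27431.07

1 January – 9 September 2025: 26,923 litres at $0.24/litre → $6461.52
10 September – 31 December 2025: 42,795 litres at $0.49/litre → $20969.55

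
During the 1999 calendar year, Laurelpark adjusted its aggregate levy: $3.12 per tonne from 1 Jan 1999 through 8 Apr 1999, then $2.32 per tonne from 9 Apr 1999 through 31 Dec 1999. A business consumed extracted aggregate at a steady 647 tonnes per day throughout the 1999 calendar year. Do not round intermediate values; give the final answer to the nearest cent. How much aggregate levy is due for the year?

$598,604.40

1 Jan – 8 Apr 1999: 98 days × 647 tonnes/day = 63,406 tonnes at $3.12/tonne → $197,826.72
9 Apr – 31 Dec 1999: 267 days × 647 tonnes/day = 172,749 tonnes at $2.32/tonne → $400,777.68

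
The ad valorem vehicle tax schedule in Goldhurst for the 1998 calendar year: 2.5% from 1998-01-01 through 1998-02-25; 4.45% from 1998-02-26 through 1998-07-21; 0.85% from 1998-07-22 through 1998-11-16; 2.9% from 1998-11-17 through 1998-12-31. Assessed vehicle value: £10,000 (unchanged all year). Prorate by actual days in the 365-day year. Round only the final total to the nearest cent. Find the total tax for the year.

£279.59

1998-01-01 to 1998-02-25: 56 days at 2.5% → £10,000 × 2.5% × 56/365 = £38.3562
1998-02-26 to 1998-07-21: 146 days at 4.45% → £10,000 × 4.45% × 146/365 = £178.0000
1998-07-22 to 1998-11-16: 118 days at 0.85% → £10,000 × 0.85% × 118/365 = £27.4795
1998-11-17 to 1998-12-31: 45 days at 2.9% → £10,000 × 2.9% × 45/365 = £35.7534
Total = £279.5890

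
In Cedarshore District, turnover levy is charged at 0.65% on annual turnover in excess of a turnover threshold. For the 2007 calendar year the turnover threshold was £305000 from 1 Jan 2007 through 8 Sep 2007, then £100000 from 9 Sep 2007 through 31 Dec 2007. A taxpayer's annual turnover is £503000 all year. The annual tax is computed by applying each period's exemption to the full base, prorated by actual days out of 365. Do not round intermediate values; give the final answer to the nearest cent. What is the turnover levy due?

1 Jan – 8 Sep 2007: 251 days, exemption £305000 → (£503000 − £305000) × 0.65% × 251/365 = £885.0329
9 Sep – 31 Dec 2007: 114 days, exemption £100000 → (£503000 − £100000) × 0.65% × 114/365 = £818.1452
Total = £1703.1781

£1703.18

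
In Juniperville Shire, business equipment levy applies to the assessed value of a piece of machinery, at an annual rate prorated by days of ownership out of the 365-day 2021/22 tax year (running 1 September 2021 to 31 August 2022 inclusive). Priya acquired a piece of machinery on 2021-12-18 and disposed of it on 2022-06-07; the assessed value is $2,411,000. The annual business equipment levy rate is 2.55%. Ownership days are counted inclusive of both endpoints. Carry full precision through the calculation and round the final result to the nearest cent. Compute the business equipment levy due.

$28,971.63

Days held (2021-12-18 to 2022-06-07): 172 out of 365
Tax = $2,411,000 × 2.55% × 172/365 = $28,971.6329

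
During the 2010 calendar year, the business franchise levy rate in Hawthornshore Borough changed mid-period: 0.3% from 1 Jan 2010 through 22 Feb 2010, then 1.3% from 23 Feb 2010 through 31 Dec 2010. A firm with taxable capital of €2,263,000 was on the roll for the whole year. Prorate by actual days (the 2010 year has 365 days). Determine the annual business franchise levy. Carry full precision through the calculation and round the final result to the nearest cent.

1 Jan – 22 Feb 2010: 53 days at 0.3% → €2,263,000 × 0.3% × 53/365 = €985.8000
23 Feb – 31 Dec 2010: 312 days at 1.3% → €2,263,000 × 1.3% × 312/365 = €25,147.2000
Total = €26,133.0000

€26,133.00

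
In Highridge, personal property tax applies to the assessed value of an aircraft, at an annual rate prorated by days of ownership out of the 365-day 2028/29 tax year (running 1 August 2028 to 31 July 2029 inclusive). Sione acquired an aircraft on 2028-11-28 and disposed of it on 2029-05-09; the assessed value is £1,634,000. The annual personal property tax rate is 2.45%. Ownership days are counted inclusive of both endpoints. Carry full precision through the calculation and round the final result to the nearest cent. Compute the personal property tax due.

Days held (2028-11-28 to 2029-05-09): 163 out of 365
Tax = £1,634,000 × 2.45% × 163/365 = £17,877.7507

£17,877.75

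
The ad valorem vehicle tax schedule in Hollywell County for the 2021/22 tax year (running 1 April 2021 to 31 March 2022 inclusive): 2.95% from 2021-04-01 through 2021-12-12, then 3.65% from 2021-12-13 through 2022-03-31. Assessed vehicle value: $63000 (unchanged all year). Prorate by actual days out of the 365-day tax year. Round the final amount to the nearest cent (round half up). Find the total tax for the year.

$1990.20

2021-04-01 to 2021-12-12: 256 days at 2.95% → $63000 × 2.95% × 256/365 = $1303.4959
2021-12-13 to 2022-03-31: 109 days at 3.65% → $63000 × 3.65% × 109/365 = $686.7000
Total = $1990.1959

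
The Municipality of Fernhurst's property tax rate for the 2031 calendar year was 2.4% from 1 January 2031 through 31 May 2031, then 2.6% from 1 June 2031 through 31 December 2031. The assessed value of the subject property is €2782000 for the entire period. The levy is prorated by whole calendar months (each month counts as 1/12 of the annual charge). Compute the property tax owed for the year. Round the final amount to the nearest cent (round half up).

€70013.67

1 January – 31 May 2031: 5 months at 2.4% → €2782000 × 2.4% × 5/12 = €27820.0000
1 June – 31 December 2031: 7 months at 2.6% → €2782000 × 2.6% × 7/12 = €42193.6667
Total = €70013.6667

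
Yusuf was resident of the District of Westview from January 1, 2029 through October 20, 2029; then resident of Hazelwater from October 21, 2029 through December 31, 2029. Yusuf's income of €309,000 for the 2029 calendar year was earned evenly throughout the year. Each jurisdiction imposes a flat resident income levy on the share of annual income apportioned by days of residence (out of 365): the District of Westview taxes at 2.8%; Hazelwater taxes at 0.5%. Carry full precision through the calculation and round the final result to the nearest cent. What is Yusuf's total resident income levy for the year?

€7,250.07

The District of Westview, January 1 – October 20, 2029: 293 days → €309,000 × 2.8% × 293/365 = €6,945.3041
Hazelwater, October 21 – December 31, 2029: 72 days → €309,000 × 0.5% × 72/365 = €304.7671
Total = €7,250.0712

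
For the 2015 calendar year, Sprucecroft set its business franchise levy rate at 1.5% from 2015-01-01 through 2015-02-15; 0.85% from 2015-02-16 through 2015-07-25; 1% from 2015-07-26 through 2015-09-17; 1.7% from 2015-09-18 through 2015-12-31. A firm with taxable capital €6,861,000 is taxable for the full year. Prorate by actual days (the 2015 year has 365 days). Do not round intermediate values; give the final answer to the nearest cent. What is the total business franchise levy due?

2015-01-01 to 2015-02-15: 46 days at 1.5% → €6,861,000 × 1.5% × 46/365 = €12,970.1096
2015-02-16 to 2015-07-25: 160 days at 0.85% → €6,861,000 × 0.85% × 160/365 = €25,564.2740
2015-07-26 to 2015-09-17: 54 days at 1% → €6,861,000 × 1% × 54/365 = €10,150.5205
2015-09-18 to 2015-12-31: 105 days at 1.7% → €6,861,000 × 1.7% × 105/365 = €33,553.1096
Total = €82,238.0137

€82,238.01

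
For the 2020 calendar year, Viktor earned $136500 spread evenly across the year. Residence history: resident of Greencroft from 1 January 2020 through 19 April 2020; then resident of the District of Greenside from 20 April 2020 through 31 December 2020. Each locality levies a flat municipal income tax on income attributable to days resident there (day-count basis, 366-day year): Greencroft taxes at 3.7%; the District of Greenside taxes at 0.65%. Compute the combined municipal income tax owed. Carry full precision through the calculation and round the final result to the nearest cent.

Greencroft, 1 January – 19 April 2020: 110 days → $136500 × 3.7% × 110/366 = $1517.9098
The District of Greenside, 20 April – 31 December 2020: 256 days → $136500 × 0.65% × 256/366 = $620.5902
Total = $2138.5000

$2138.50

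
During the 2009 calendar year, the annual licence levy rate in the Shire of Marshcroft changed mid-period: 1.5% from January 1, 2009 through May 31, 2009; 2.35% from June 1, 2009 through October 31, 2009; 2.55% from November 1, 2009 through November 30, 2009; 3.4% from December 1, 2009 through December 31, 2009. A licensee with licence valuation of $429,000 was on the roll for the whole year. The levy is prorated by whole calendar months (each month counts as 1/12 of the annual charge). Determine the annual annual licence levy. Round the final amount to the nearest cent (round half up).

January 1 – May 31, 2009: 5 months at 1.5% → $429,000 × 1.5% × 5/12 = $2,681.2500
June 1 – October 31, 2009: 5 months at 2.35% → $429,000 × 2.35% × 5/12 = $4,200.6250
November 1 – November 30, 2009: 1 month at 2.55% → $429,000 × 2.55% × 1/12 = $911.6250
December 1 – December 31, 2009: 1 month at 3.4% → $429,000 × 3.4% × 1/12 = $1,215.5000
Total = $9,009.0000

$9,009.00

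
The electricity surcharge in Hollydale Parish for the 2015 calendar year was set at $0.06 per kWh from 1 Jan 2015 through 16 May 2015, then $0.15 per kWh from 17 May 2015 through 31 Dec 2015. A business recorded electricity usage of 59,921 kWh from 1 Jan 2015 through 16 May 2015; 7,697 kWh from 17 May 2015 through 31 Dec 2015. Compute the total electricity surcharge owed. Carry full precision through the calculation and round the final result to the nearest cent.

1 Jan – 16 May 2015: 59,921 kWh at $0.06/kWh → $3,595.26
17 May – 31 Dec 2015: 7,697 kWh at $0.15/kWh → $1,154.55

$4,749.81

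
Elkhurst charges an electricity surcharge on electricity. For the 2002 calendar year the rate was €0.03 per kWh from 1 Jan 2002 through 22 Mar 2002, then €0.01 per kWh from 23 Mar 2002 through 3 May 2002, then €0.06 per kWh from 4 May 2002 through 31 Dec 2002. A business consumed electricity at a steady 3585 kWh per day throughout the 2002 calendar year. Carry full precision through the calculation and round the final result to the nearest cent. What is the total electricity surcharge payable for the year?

€62,271.45

1 Jan – 22 Mar 2002: 81 days × 3585 kWh/day = 290,385 kWh at €0.03/kWh → €8,711.55
23 Mar – 3 May 2002: 42 days × 3585 kWh/day = 150,570 kWh at €0.01/kWh → €1,505.70
4 May – 31 Dec 2002: 242 days × 3585 kWh/day = 867,570 kWh at €0.06/kWh → €52,054.20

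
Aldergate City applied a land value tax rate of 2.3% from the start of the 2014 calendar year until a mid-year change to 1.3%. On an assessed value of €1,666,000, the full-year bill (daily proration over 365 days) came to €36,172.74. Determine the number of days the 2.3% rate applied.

Let d = days at the first rate; then 365 − d days at the second rate.
€1,666,000 × [2.3%·d + 1.3%·(365−d)] / 365 = €36,172.74
Solving gives d = 318, so the new rate took effect on November 15, 2014.

318 days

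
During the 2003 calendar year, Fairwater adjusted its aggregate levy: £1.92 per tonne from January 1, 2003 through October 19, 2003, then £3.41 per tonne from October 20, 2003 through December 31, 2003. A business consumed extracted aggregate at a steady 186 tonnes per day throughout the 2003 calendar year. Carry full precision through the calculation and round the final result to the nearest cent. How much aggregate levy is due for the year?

£150580.02

January 1 – October 19, 2003: 292 days × 186 tonnes/day = 54,312 tonnes at £1.92/tonne → £104279.04
October 20 – December 31, 2003: 73 days × 186 tonnes/day = 13,578 tonnes at £3.41/tonne → £46300.98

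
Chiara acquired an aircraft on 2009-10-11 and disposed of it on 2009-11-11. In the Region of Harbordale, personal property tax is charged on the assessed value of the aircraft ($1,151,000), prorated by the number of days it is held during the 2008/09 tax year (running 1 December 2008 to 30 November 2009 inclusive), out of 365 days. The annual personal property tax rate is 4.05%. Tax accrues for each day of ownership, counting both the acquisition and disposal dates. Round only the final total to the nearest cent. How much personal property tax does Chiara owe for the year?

$4,086.84

Days held (2009-10-11 to 2009-11-11): 32 out of 365
Tax = $1,151,000 × 4.05% × 32/365 = $4,086.8384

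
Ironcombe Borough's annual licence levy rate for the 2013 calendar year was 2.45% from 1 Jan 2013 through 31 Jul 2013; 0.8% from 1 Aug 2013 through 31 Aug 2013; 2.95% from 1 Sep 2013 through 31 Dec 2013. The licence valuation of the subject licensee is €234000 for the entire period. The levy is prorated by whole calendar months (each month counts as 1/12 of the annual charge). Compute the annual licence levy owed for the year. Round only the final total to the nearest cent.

€5801.25

1 Jan – 31 Jul 2013: 7 months at 2.45% → €234000 × 2.45% × 7/12 = €3344.2500
1 Aug – 31 Aug 2013: 1 month at 0.8% → €234000 × 0.8% × 1/12 = €156.0000
1 Sep – 31 Dec 2013: 4 months at 2.95% → €234000 × 2.95% × 4/12 = €2301.0000
Total = €5801.2500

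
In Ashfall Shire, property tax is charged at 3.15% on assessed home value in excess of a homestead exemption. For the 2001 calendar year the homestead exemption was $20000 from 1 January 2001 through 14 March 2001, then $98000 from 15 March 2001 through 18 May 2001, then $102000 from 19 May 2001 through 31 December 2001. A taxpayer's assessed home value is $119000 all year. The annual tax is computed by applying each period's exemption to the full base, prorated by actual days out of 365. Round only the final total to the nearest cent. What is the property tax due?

1 January – 14 March 2001: 73 days, exemption $20000 → ($119000 − $20000) × 3.15% × 73/365 = $623.7000
15 March – 18 May 2001: 65 days, exemption $98000 → ($119000 − $98000) × 3.15% × 65/365 = $117.8014
19 May – 31 December 2001: 227 days, exemption $102000 → ($119000 − $102000) × 3.15% × 227/365 = $333.0370
Total = $1074.5384

$1074.54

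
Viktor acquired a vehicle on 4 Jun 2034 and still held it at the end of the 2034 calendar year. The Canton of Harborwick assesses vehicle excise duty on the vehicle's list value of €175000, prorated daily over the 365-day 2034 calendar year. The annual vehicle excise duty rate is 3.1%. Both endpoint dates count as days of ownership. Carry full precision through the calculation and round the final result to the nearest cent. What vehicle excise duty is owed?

€3136.10

Days held (4 Jun – 31 Dec 2034): 211 out of 365
Tax = €175000 × 3.1% × 211/365 = €3136.0959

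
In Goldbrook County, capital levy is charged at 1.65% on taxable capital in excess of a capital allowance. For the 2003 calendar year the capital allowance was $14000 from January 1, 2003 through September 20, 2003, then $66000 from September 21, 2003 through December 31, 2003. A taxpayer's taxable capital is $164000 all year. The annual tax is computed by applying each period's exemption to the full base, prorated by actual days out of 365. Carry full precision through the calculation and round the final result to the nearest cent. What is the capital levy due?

January 1 – September 20, 2003: 263 days, exemption $14000 → ($164000 − $14000) × 1.65% × 263/365 = $1783.3562
September 21 – December 31, 2003: 102 days, exemption $66000 → ($164000 − $66000) × 1.65% × 102/365 = $451.8740
Total = $2235.2301

$2235.23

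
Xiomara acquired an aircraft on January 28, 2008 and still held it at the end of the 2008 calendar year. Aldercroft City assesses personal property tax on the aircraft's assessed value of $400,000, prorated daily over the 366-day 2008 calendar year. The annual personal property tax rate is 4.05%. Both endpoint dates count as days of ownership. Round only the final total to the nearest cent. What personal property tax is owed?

Days held (January 28 – December 31, 2008): 339 out of 366
Tax = $400,000 × 4.05% × 339/366 = $15,004.9180

$15,004.92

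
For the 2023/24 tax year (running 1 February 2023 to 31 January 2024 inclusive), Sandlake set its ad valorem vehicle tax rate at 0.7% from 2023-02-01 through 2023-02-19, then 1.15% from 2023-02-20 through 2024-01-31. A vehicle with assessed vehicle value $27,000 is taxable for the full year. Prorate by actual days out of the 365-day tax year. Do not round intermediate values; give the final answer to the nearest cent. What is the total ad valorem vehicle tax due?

2023-02-01 to 2023-02-19: 19 days at 0.7% → $27,000 × 0.7% × 19/365 = $9.8384
2023-02-20 to 2024-01-31: 346 days at 1.15% → $27,000 × 1.15% × 346/365 = $294.3370
Total = $304.1753

$304.18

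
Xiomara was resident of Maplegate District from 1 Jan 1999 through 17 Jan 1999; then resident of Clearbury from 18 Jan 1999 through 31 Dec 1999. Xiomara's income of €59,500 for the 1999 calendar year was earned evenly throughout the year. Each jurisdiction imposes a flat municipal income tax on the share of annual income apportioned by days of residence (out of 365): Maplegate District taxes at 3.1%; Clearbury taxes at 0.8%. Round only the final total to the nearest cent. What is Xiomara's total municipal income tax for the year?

€539.74

Maplegate District, 1 Jan – 17 Jan 1999: 17 days → €59,500 × 3.1% × 17/365 = €85.9082
Clearbury, 18 Jan – 31 Dec 1999: 348 days → €59,500 × 0.8% × 348/365 = €453.8301
Total = €539.7384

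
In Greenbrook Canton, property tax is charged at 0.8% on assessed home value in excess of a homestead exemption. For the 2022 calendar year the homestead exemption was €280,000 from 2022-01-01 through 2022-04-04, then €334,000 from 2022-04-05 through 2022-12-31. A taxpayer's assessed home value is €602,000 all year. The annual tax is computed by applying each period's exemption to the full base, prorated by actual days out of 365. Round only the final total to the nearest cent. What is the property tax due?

2022-01-01 to 2022-04-04: 94 days, exemption €280,000 → (€602,000 − €280,000) × 0.8% × 94/365 = €663.4082
2022-04-05 to 2022-12-31: 271 days, exemption €334,000 → (€602,000 − €334,000) × 0.8% × 271/365 = €1,591.8466
Total = €2,255.2548

€2,255.25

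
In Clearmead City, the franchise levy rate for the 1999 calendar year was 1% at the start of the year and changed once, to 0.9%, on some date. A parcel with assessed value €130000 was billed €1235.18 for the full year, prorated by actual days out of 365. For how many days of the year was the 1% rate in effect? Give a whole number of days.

Let d = days at the first rate; then 365 − d days at the second rate.
€130000 × [1%·d + 0.9%·(365−d)] / 365 = €1235.18
Solving gives d = 183, so the new rate took effect on July 3, 1999.

183 days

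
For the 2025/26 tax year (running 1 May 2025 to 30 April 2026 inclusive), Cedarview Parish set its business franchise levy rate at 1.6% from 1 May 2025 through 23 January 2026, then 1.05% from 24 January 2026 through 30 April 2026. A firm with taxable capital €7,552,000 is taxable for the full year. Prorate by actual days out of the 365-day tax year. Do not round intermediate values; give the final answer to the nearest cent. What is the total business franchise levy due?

1 May 2025 – 23 January 2026: 268 days at 1.6% → €7,552,000 × 1.6% × 268/365 = €88,720.4822
24 January – 30 April 2026: 97 days at 1.05% → €7,552,000 × 1.05% × 97/365 = €21,073.1836
Total = €109,793.6658

€109,793.67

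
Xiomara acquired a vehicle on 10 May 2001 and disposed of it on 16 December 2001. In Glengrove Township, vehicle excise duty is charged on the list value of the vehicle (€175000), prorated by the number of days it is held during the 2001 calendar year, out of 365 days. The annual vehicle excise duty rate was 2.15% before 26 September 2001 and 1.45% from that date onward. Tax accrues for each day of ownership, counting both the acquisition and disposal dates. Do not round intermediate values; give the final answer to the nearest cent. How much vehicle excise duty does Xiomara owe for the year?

€2002.91

10 May – 25 September 2001: 139 days at 2.15% → €175000 × 2.15% × 139/365 = €1432.8425
26 September – 16 December 2001: 82 days at 1.45% → €175000 × 1.45% × 82/365 = €570.0685
Total = €2002.9110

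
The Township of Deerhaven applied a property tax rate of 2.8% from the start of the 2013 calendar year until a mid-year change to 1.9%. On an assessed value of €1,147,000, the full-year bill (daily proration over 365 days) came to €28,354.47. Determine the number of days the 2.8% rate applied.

Let d = days at the first rate; then 365 − d days at the second rate.
€1,147,000 × [2.8%·d + 1.9%·(365−d)] / 365 = €28,354.47
Solving gives d = 232, so the new rate took effect on August 21, 2013.

232 days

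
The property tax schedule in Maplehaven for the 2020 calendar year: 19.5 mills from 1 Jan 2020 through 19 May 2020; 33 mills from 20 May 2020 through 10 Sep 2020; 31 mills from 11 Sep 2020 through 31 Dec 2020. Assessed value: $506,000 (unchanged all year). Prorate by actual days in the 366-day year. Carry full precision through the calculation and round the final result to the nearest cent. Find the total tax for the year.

1 Jan – 19 May 2020: 140 days at 19.5 mills → $506,000 × 1.95% × 140/366 = $3,774.2623
20 May – 10 Sep 2020: 114 days at 33 mills → $506,000 × 3.3% × 114/366 = $5,201.0164
11 Sep – 31 Dec 2020: 112 days at 31 mills → $506,000 × 3.1% × 112/366 = $4,800.0874
Total = $13,775.3661

$13,775.37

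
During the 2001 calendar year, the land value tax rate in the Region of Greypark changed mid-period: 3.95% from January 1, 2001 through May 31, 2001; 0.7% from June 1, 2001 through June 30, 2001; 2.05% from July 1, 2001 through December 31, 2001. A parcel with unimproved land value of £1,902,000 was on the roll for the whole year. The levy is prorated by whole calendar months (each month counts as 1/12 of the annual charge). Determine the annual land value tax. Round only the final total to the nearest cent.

January 1 – May 31, 2001: 5 months at 3.95% → £1,902,000 × 3.95% × 5/12 = £31,303.7500
June 1 – June 30, 2001: 1 month at 0.7% → £1,902,000 × 0.7% × 1/12 = £1,109.5000
July 1 – December 31, 2001: 6 months at 2.05% → £1,902,000 × 2.05% × 6/12 = £19,495.5000
Total = £51,908.7500

£51,908.75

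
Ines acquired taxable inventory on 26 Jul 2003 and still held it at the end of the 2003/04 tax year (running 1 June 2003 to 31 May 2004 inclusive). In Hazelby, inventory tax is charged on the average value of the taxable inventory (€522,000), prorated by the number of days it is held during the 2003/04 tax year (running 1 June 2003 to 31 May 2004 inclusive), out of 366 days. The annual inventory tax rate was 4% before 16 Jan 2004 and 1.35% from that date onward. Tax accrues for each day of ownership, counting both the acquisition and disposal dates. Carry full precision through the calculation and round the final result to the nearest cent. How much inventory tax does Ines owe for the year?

€12,564.37

26 Jul 2003 – 15 Jan 2004: 174 days at 4% → €522,000 × 4% × 174/366 = €9,926.5574
16 Jan – 31 May 2004: 137 days at 1.35% → €522,000 × 1.35% × 137/366 = €2,637.8115
Total = €12,564.3689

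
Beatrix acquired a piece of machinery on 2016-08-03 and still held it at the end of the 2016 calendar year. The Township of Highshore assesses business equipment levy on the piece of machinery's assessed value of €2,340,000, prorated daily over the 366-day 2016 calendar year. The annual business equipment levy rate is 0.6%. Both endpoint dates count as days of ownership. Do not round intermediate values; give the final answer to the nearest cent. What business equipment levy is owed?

€5,792.46

Days held (2016-08-03 to 2016-12-31): 151 out of 366
Tax = €2,340,000 × 0.6% × 151/366 = €5,792.4590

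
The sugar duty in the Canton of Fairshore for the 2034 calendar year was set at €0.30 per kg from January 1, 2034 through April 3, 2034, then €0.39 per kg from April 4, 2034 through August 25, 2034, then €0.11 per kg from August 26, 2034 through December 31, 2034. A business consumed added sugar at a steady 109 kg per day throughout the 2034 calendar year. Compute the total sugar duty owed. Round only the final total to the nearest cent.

€10,697.26

January 1 – April 3, 2034: 93 days × 109 kg/day = 10,137 kg at €0.30/kg → €3,041.10
April 4 – August 25, 2034: 144 days × 109 kg/day = 15,696 kg at €0.39/kg → €6,121.44
August 26 – December 31, 2034: 128 days × 109 kg/day = 13,952 kg at €0.11/kg → €1,534.72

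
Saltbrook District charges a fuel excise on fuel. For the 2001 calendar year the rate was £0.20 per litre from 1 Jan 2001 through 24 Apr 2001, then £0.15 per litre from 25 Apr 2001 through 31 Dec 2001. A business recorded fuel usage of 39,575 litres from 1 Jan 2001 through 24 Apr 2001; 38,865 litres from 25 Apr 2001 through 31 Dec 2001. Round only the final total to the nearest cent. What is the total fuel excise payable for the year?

1 Jan – 24 Apr 2001: 39,575 litres at £0.20/litre → £7,915.00
25 Apr – 31 Dec 2001: 38,865 litres at £0.15/litre → £5,829.75

£13,744.75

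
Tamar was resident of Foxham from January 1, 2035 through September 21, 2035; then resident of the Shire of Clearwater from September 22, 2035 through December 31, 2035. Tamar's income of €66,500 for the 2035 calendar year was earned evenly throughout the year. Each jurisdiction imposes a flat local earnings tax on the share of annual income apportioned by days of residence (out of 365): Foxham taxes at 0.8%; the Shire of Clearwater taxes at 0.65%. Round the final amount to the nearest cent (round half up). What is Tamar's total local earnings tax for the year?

Foxham, January 1 – September 21, 2035: 264 days → €66,500 × 0.8% × 264/365 = €384.7890
The Shire of Clearwater, September 22 – December 31, 2035: 101 days → €66,500 × 0.65% × 101/365 = €119.6089
Total = €504.3979

€504.40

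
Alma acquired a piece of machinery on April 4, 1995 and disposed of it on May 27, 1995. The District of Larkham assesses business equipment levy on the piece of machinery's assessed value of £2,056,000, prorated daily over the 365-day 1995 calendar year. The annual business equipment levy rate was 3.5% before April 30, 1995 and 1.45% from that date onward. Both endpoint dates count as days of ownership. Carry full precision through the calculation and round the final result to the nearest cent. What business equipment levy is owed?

£7,412.87

April 4 – April 29, 1995: 26 days at 3.5% → £2,056,000 × 3.5% × 26/365 = £5,125.9178
April 30 – May 27, 1995: 28 days at 1.45% → £2,056,000 × 1.45% × 28/365 = £2,286.9479
Total = £7,412.8658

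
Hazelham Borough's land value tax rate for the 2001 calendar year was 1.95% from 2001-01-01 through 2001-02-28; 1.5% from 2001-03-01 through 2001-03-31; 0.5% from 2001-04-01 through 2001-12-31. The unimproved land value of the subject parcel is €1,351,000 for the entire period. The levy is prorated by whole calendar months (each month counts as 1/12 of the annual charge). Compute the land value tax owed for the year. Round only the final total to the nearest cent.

2001-01-01 to 2001-02-28: 2 months at 1.95% → €1,351,000 × 1.95% × 2/12 = €4,390.7500
2001-03-01 to 2001-03-31: 1 month at 1.5% → €1,351,000 × 1.5% × 1/12 = €1,688.7500
2001-04-01 to 2001-12-31: 9 months at 0.5% → €1,351,000 × 0.5% × 9/12 = €5,066.2500
Total = €11,145.7500

€11,145.75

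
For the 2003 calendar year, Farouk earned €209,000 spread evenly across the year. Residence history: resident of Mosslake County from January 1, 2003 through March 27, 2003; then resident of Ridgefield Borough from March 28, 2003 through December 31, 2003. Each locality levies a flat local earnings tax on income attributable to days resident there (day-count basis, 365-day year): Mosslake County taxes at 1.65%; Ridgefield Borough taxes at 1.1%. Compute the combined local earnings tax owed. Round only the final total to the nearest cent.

€2,569.84

Mosslake County, January 1 – March 27, 2003: 86 days → €209,000 × 1.65% × 86/365 = €812.5233
Ridgefield Borough, March 28 – December 31, 2003: 279 days → €209,000 × 1.1% × 279/365 = €1,757.3178
Total = €2,569.8411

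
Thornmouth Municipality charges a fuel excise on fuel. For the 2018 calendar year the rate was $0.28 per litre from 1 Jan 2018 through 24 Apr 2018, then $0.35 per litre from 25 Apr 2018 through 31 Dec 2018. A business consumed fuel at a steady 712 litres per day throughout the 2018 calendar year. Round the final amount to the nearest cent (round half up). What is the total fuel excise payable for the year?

$85,276.24

1 Jan – 24 Apr 2018: 114 days × 712 litres/day = 81,168 litres at $0.28/litre → $22,727.04
25 Apr – 31 Dec 2018: 251 days × 712 litres/day = 178,712 litres at $0.35/litre → $62,549.20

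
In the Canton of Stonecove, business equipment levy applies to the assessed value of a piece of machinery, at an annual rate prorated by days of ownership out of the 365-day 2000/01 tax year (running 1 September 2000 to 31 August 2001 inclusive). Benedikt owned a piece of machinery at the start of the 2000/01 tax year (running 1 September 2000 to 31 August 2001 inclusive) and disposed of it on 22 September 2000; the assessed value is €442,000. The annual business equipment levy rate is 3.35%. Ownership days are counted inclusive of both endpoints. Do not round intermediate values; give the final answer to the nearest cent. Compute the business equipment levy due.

€892.48

Days held (1 September – 22 September 2000): 22 out of 365
Tax = €442,000 × 3.35% × 22/365 = €892.4767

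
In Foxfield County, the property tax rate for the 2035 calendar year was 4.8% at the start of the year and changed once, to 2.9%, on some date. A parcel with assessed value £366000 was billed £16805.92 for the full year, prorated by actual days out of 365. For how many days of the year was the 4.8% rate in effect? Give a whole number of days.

325 days

Let d = days at the first rate; then 365 − d days at the second rate.
£366000 × [4.8%·d + 2.9%·(365−d)] / 365 = £16805.92
Solving gives d = 325, so the new rate took effect on November 22, 2035.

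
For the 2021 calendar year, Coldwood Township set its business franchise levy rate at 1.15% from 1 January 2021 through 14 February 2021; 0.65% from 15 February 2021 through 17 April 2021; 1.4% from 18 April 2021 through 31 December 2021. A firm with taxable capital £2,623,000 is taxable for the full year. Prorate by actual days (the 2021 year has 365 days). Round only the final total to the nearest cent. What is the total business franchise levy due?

£32,571.91

1 January – 14 February 2021: 45 days at 1.15% → £2,623,000 × 1.15% × 45/365 = £3,718.9110
15 February – 17 April 2021: 62 days at 0.65% → £2,623,000 × 0.65% × 62/365 = £2,896.0795
18 April – 31 December 2021: 258 days at 1.4% → £2,623,000 × 1.4% × 258/365 = £25,956.9205
Total = £32,571.9110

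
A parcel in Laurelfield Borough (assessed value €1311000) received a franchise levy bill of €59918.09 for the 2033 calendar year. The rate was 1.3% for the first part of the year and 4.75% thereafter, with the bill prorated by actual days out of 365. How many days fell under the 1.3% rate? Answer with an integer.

19 days

Let d = days at the first rate; then 365 − d days at the second rate.
€1311000 × [1.3%·d + 4.75%·(365−d)] / 365 = €59918.09
Solving gives d = 19, so the new rate took effect on 20 January 2033.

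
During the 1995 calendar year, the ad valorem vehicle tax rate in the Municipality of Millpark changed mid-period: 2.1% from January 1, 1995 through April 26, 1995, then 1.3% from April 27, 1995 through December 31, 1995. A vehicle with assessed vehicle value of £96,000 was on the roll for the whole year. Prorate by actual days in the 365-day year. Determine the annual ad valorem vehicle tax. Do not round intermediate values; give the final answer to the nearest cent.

January 1 – April 26, 1995: 116 days at 2.1% → £96,000 × 2.1% × 116/365 = £640.7014
April 27 – December 31, 1995: 249 days at 1.3% → £96,000 × 1.3% × 249/365 = £851.3753
Total = £1,492.0767

£1,492.08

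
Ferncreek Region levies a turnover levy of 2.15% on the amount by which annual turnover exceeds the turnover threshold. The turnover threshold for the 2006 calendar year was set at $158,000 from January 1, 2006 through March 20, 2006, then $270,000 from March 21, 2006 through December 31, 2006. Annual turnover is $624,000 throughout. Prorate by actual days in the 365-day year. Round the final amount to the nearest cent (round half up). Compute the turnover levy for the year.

January 1 – March 20, 2006: 79 days, exemption $158,000 → ($624,000 − $158,000) × 2.15% × 79/365 = $2,168.4959
March 21 – December 31, 2006: 286 days, exemption $270,000 → ($624,000 − $270,000) × 2.15% × 286/365 = $5,963.6877
Total = $8,132.1836

$8,132.18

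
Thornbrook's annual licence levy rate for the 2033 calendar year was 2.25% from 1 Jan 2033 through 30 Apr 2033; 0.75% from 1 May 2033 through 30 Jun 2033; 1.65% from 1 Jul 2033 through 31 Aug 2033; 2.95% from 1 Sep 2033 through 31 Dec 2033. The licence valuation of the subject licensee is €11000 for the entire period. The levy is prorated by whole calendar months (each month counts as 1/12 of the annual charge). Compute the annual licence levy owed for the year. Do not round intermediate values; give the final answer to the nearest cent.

€234.67

1 Jan – 30 Apr 2033: 4 months at 2.25% → €11000 × 2.25% × 4/12 = €82.5000
1 May – 30 Jun 2033: 2 months at 0.75% → €11000 × 0.75% × 2/12 = €13.7500
1 Jul – 31 Aug 2033: 2 months at 1.65% → €11000 × 1.65% × 2/12 = €30.2500
1 Sep – 31 Dec 2033: 4 months at 2.95% → €11000 × 2.95% × 4/12 = €108.1667
Total = €234.6667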